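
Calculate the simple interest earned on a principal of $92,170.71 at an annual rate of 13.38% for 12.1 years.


Simple interest formula: I = P × r × t
I = $92,170.71 × 0.1338 × 12.1
I = $149,222.54

I = P × r × t = $149,222.54


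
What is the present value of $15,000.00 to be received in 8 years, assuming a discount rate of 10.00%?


Present value formula: PV = FV / (1 + r)^t
PV = $15,000.00 / (1 + 0.1)^8
PV = $15,000.00 / 2.143589
PV = $6,997.61

PV = FV / (1 + r)^t = $6,997.61


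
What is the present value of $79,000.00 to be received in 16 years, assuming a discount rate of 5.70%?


Present value formula: PV = FV / (1 + r)^t
PV = $79,000.00 / (1 + 0.057)^16
PV = $79,000.00 / 2.427727
PV = $32,540.73

PV = FV / (1 + r)^t = $32,540.73


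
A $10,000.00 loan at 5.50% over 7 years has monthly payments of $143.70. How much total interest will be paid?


Total paid over the life of the loan = PMT × n.
Total paid = $143.70 × 84 = $12,070.80
Total interest = total paid − principal = $12,070.80 − $10,000.00 = $2,070.80

Total interest = (PMT × n) - PV = $2,070.80


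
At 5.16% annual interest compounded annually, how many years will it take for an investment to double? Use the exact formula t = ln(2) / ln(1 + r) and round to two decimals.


Doubling condition: (1 + r)^t = 2
Take ln of both sides: t × ln(1 + r) = ln(2)
t = ln(2) / ln(1 + r)
t = 0.693147 / 0.050313
t = 13.78

t = ln(2) / ln(1 + r) = 13.78 years


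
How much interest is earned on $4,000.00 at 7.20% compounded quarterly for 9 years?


Compound interest earned = final amount − principal.
A = P(1 + r/n)^(nt) = $4,000.00 × (1 + 0.072/4)^(4 × 9) = $7,602.91
Interest = A − P = $7,602.91 − $4,000.00 = $3,602.91

Interest = A - P = $3,602.91


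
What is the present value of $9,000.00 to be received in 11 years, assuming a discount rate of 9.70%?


Present value formula: PV = FV / (1 + r)^t
PV = $9,000.00 / (1 + 0.097)^11
PV = $9,000.00 / 2.768681
PV = $3,250.65

PV = FV / (1 + r)^t = $3,250.65


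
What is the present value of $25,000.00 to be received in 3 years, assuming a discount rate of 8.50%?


Present value formula: PV = FV / (1 + r)^t
PV = $25,000.00 / (1 + 0.085)^3
PV = $25,000.00 / 1.277289
PV = $19,572.70

PV = FV / (1 + r)^t = $19,572.70


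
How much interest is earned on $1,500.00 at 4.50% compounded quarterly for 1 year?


Compound interest earned = final amount − principal.
A = P(1 + r/n)^(nt) = $1,500.00 × (1 + 0.045/4)^(4 × 1) = $1,568.65
Interest = A − P = $1,568.65 − $1,500.00 = $68.65

Interest = A - P = $68.65


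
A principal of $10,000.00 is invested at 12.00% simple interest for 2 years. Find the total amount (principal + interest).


Total amount formula: A = P(1 + rt) = P + P·r·t
Interest: I = P × r × t = $10,000.00 × 0.12 × 2 = $2,400.00
A = P + I = $10,000.00 + $2,400.00 = $12,400.00

A = P + I = P(1 + rt) = $12,400.00


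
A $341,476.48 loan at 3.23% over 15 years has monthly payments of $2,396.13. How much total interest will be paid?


Total paid over the life of the loan = PMT × n.
Total paid = $2,396.13 × 180 = $431,303.40
Total interest = total paid − principal = $431,303.40 − $341,476.48 = $89,826.92

Total interest = (PMT × n) - PV = $89,826.92


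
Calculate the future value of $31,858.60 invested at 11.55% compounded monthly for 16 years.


Compound interest formula: A = P(1 + r/n)^(nt)
A = $31,858.60 × (1 + 0.1155/12)^(12 × 16)
Growth factor: (1 + 0.1155/12)^192 = 6.291271
A = $31,858.60 × 6.291271
A = $200,431.09

A = P(1 + r/n)^(nt) = $200,431.09


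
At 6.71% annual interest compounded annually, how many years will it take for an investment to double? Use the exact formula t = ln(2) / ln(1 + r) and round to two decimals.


Doubling condition: (1 + r)^t = 2
Take ln of both sides: t × ln(1 + r) = ln(2)
t = ln(2) / ln(1 + r)
t = 0.693147 / 0.064945
t = 10.67

t = ln(2) / ln(1 + r) = 10.67 years


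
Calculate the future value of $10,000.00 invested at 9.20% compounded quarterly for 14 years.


Compound interest formula: A = P(1 + r/n)^(nt)
A = $10,000.00 × (1 + 0.092/4)^(4 × 14)
Growth factor: (1 + 0.092/4)^56 = 3.573020
A = $10,000.00 × 3.573020
A = $35,730.20

A = P(1 + r/n)^(nt) = $35,730.20


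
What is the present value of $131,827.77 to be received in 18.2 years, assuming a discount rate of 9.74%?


Present value formula: PV = FV / (1 + r)^t
PV = $131,827.77 / (1 + 0.0974)^18.2
PV = $131,827.77 / 5.428029
PV = $24,286.49

PV = FV / (1 + r)^t = $24,286.49


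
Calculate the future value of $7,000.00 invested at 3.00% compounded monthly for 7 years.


Compound interest formula: A = P(1 + r/n)^(nt)
A = $7,000.00 × (1 + 0.03/12)^(12 × 7)
Growth factor: (1 + 0.03/12)^84 = 1.2333548
A = $7,000.00 × 1.2333548
A = $8,633.48

A = P(1 + r/n)^(nt) = $8,633.48


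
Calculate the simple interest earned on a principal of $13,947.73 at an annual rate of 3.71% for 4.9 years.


Simple interest formula: I = P × r × t
I = $13,947.73 × 0.0371 × 4.9
I = $2,535.56

I = P × r × t = $2,535.56


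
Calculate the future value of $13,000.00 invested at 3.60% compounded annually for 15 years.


Compound interest formula: A = P(1 + r/n)^(nt)
A = $13,000.00 × (1 + 0.036/1)^(1 × 15)
Growth factor: (1 + 0.036/1)^15 = 1.699794
A = $13,000.00 × 1.699794
A = $22,097.32

A = P(1 + r/n)^(nt) = $22,097.32


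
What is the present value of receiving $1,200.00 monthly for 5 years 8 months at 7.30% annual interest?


Present value of an ordinary annuity: PV = PMT × (1 − (1 + r)^(−n)) / r
Monthly rate r = 0.073/12 ≈ 0.00608333, n = 68
PV = $1,200.00 × (1 − (1 + 0.073/12)^(−68)) / (0.073/12)
PV = $1,200.00 × 55.553350
PV = $66,664.02

PV = PMT × (1-(1+r)^(-n))/r = $66,664.02


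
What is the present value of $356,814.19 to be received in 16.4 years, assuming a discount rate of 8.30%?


Present value formula: PV = FV / (1 + r)^t
PV = $356,814.19 / (1 + 0.083)^16.4
PV = $356,814.19 / 3.6974873
PV = $96,501.80

PV = FV / (1 + r)^t = $96,501.80


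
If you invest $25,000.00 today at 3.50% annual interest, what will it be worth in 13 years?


Future value formula: FV = PV × (1 + r)^t
FV = $25,000.00 × (1 + 0.035)^13
FV = $25,000.00 × 1.563956
FV = $39,098.90

FV = PV × (1 + r)^t = $39,098.90


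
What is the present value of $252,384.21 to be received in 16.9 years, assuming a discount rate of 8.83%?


Present value formula: PV = FV / (1 + r)^t
PV = $252,384.21 / (1 + 0.0883)^16.9
PV = $252,384.21 / 4.1788024
PV = $60,396.30

PV = FV / (1 + r)^t = $60,396.30


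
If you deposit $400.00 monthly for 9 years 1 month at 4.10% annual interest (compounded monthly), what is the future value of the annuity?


Future value of an ordinary annuity: FV = PMT × ((1 + r)^n − 1) / r
Monthly rate r = 0.041/12 ≈ 0.00341667, n = 109
FV = $400.00 × ((1 + 0.041/12)^109 − 1) / (0.041/12)
FV = $400.00 × 131.799990
FV = $52,720.00

FV = PMT × ((1+r)^n - 1)/r = $52,720.00


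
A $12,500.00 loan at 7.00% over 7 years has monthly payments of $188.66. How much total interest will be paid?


Total paid over the life of the loan = PMT × n.
Total paid = $188.66 × 84 = $15,847.44
Total interest = total paid − principal = $15,847.44 − $12,500.00 = $3,347.44

Total interest = (PMT × n) - PV = $3,347.44


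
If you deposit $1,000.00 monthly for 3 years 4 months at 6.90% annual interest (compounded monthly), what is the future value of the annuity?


Future value of an ordinary annuity: FV = PMT × ((1 + r)^n − 1) / r
Monthly rate r = 0.069/12 = 0.00575, n = 40
FV = $1,000.00 × ((1 + 0.069/12)^40 − 1) / (0.069/12)
FV = $1,000.00 × 44.829776
FV = $44,829.78

FV = PMT × ((1+r)^n - 1)/r = $44,829.78


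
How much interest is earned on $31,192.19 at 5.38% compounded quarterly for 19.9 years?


Compound interest earned = final amount − principal.
A = P(1 + r/n)^(nt) = $31,192.19 × (1 + 0.0538/4)^(4 × 19.9) = $90,346.45
Interest = A − P = $90,346.45 − $31,192.19 = $59,154.26

Interest = A - P = $59,154.26


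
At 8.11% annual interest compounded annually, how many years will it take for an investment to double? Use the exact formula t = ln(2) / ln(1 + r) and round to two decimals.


Doubling condition: (1 + r)^t = 2
Take ln of both sides: t × ln(1 + r) = ln(2)
t = ln(2) / ln(1 + r)
t = 0.693147 / 0.077979
t = 8.89

t = ln(2) / ln(1 + r) = 8.89 years


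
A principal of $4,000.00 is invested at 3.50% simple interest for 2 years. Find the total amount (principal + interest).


Total amount formula: A = P(1 + rt) = P + P·r·t
Interest: I = P × r × t = $4,000.00 × 0.035 × 2 = $280.00
A = P + I = $4,000.00 + $280.00 = $4,280.00

A = P + I = P(1 + rt) = $4,280.00


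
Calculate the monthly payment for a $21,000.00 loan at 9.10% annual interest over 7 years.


Loan payment formula: PMT = PV × r / (1 − (1 + r)^(−n))
Monthly rate r = 0.091/12 ≈ 0.00758333, n = 84 months
Denominator: 1 − (1 + 0.091/12)^(−84) = 0.469851
PMT = $21,000.00 × (0.091/12) / 0.469851
PMT = $338.94 per month

PMT = PV × r / (1-(1+r)^(-n)) = $338.94/month


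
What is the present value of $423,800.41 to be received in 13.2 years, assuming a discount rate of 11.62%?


Present value formula: PV = FV / (1 + r)^t
PV = $423,800.41 / (1 + 0.1162)^13.2
PV = $423,800.41 / 4.2677074
PV = $99,304.00

PV = FV / (1 + r)^t = $99,304.00


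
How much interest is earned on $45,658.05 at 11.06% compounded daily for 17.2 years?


Compound interest earned = final amount − principal.
A = P(1 + r/n)^(nt) = $45,658.05 × (1 + 0.1106/365)^(365 × 17.2) = $305,885.78
Interest = A − P = $305,885.78 − $45,658.05 = $260,227.73

Interest = A - P = $260,227.73


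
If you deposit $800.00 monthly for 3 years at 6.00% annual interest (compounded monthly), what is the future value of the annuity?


Future value of an ordinary annuity: FV = PMT × ((1 + r)^n − 1) / r
Monthly rate r = 0.06/12 = 0.005, n = 36
FV = $800.00 × ((1 + 0.06/12)^36 − 1) / (0.06/12)
FV = $800.00 × 39.336105
FV = $31,468.88

FV = PMT × ((1+r)^n - 1)/r = $31,468.88


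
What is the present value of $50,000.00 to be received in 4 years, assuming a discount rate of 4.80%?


Present value formula: PV = FV / (1 + r)^t
PV = $50,000.00 / (1 + 0.048)^4
PV = $50,000.00 / 1.2062717
PV = $41,450.03

PV = FV / (1 + r)^t = $41,450.03


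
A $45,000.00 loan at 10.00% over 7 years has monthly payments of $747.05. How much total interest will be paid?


Total paid over the life of the loan = PMT × n.
Total paid = $747.05 × 84 = $62,752.20
Total interest = total paid − principal = $62,752.20 − $45,000.00 = $17,752.20

Total interest = (PMT × n) - PV = $17,752.20


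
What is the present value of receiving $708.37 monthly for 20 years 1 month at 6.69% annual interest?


Present value of an ordinary annuity: PV = PMT × (1 − (1 + r)^(−n)) / r
Monthly rate r = 0.0669/12 = 0.005575, n = 241
PV = $708.37 × (1 − (1 + 0.0669/12)^(−241)) / (0.0669/12)
PV = $708.37 × 132.397020
PV = $93,786.08

PV = PMT × (1-(1+r)^(-n))/r = $93,786.08


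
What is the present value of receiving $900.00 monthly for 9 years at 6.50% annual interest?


Present value of an ordinary annuity: PV = PMT × (1 − (1 + r)^(−n)) / r
Monthly rate r = 0.065/12 ≈ 0.00541667, n = 108
PV = $900.00 × (1 − (1 + 0.065/12)^(−108)) / (0.065/12)
PV = $900.00 × 81.602576
PV = $73,442.32

PV = PMT × (1-(1+r)^(-n))/r = $73,442.32


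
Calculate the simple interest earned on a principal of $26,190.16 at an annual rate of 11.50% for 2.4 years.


Simple interest formula: I = P × r × t
I = $26,190.16 × 0.115 × 2.4
I = $7,228.48

I = P × r × t = $7,228.48


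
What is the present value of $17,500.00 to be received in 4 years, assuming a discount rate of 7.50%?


Present value formula: PV = FV / (1 + r)^t
PV = $17,500.00 / (1 + 0.075)^4
PV = $17,500.00 / 1.335469
PV = $13,104.01

PV = FV / (1 + r)^t = $13,104.01


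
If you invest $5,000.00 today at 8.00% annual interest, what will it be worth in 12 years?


Future value formula: FV = PV × (1 + r)^t
FV = $5,000.00 × (1 + 0.08)^12
FV = $5,000.00 × 2.518170
FV = $12,590.85

FV = PV × (1 + r)^t = $12,590.85


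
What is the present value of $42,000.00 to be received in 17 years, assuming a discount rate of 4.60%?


Present value formula: PV = FV / (1 + r)^t
PV = $42,000.00 / (1 + 0.046)^17
PV = $42,000.00 / 2.1480216
PV = $19,552.88

PV = FV / (1 + r)^t = $19,552.88


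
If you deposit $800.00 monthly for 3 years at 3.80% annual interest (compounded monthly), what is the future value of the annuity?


Future value of an ordinary annuity: FV = PMT × ((1 + r)^n − 1) / r
Monthly rate r = 0.038/12 ≈ 0.00316667, n = 36
FV = $800.00 × ((1 + 0.038/12)^36 − 1) / (0.038/12)
FV = $800.00 × 38.068507
FV = $30,454.81

FV = PMT × ((1+r)^n - 1)/r = $30,454.81


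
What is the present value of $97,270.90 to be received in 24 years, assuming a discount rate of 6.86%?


Present value formula: PV = FV / (1 + r)^t
PV = $97,270.90 / (1 + 0.0686)^24
PV = $97,270.90 / 4.915459
PV = $19,788.77

PV = FV / (1 + r)^t = $19,788.77


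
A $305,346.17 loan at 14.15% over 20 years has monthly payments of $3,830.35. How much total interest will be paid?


Total paid over the life of the loan = PMT × n.
Total paid = $3,830.35 × 240 = $919,284.00
Total interest = total paid − principal = $919,284.00 − $305,346.17 = $613,937.83

Total interest = (PMT × n) - PV = $613,937.83


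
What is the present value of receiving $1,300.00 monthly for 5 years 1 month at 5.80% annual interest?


Present value of an ordinary annuity: PV = PMT × (1 − (1 + r)^(−n)) / r
Monthly rate r = 0.058/12 ≈ 0.00483333, n = 61
PV = $1,300.00 × (1 − (1 + 0.058/12)^(−61)) / (0.058/12)
PV = $1,300.00 × 52.720397
PV = $68,536.52

PV = PMT × (1-(1+r)^(-n))/r = $68,536.52


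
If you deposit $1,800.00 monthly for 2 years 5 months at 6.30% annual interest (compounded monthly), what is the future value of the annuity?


Future value of an ordinary annuity: FV = PMT × ((1 + r)^n − 1) / r
Monthly rate r = 0.063/12 = 0.00525, n = 29
FV = $1,800.00 × ((1 + 0.063/12)^29 − 1) / (0.063/12)
FV = $1,800.00 × 31.235742
FV = $56,224.34

FV = PMT × ((1+r)^n - 1)/r = $56,224.34


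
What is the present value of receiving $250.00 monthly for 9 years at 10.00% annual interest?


Present value of an ordinary annuity: PV = PMT × (1 − (1 + r)^(−n)) / r
Monthly rate r = 0.1/12 ≈ 0.00833333, n = 108
PV = $250.00 × (1 − (1 + 0.1/12)^(−108)) / (0.1/12)
PV = $250.00 × 71.029355
PV = $17,757.34

PV = PMT × (1-(1+r)^(-n))/r = $17,757.34


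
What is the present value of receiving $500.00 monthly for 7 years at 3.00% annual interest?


Present value of an ordinary annuity: PV = PMT × (1 − (1 + r)^(−n)) / r
Monthly rate r = 0.03/12 = 0.0025, n = 84
PV = $500.00 × (1 − (1 + 0.03/12)^(−84)) / (0.03/12)
PV = $500.00 × 75.681321
PV = $37,840.66

PV = PMT × (1-(1+r)^(-n))/r = $37,840.66


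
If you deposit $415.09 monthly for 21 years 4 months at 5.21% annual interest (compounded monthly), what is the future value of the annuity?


Future value of an ordinary annuity: FV = PMT × ((1 + r)^n − 1) / r
Monthly rate r = 0.0521/12 ≈ 0.00434167, n = 256
FV = $415.09 × ((1 + 0.0521/12)^256 − 1) / (0.0521/12)
FV = $415.09 × 467.910154
FV = $194,224.83

FV = PMT × ((1+r)^n - 1)/r = $194,224.83


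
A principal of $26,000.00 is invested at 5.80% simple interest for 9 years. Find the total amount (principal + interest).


Total amount formula: A = P(1 + rt) = P + P·r·t
Interest: I = P × r × t = $26,000.00 × 0.058 × 9 = $13,572.00
A = P + I = $26,000.00 + $13,572.00 = $39,572.00

A = P + I = P(1 + rt) = $39,572.00


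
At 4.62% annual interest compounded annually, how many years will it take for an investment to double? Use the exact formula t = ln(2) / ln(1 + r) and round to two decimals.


Doubling condition: (1 + r)^t = 2
Take ln of both sides: t × ln(1 + r) = ln(2)
t = ln(2) / ln(1 + r)
t = 0.693147 / 0.045165
t = 15.35

t = ln(2) / ln(1 + r) = 15.35 years


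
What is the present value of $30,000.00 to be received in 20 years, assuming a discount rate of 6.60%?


Present value formula: PV = FV / (1 + r)^t
PV = $30,000.00 / (1 + 0.066)^20
PV = $30,000.00 / 3.590410
PV = $8,355.59

PV = FV / (1 + r)^t = $8,355.59


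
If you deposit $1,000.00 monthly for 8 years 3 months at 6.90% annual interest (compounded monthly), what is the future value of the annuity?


Future value of an ordinary annuity: FV = PMT × ((1 + r)^n − 1) / r
Monthly rate r = 0.069/12 = 0.00575, n = 99
FV = $1,000.00 × ((1 + 0.069/12)^99 − 1) / (0.069/12)
FV = $1,000.00 × 132.880516
FV = $132,880.52

FV = PMT × ((1+r)^n - 1)/r = $132,880.52


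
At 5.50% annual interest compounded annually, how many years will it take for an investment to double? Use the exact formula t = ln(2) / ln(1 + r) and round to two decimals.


Doubling condition: (1 + r)^t = 2
Take ln of both sides: t × ln(1 + r) = ln(2)
t = ln(2) / ln(1 + r)
t = 0.693147 / 0.053541
t = 12.95

t = ln(2) / ln(1 + r) = 12.95 years


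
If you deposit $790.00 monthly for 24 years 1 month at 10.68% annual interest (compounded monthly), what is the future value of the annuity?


Future value of an ordinary annuity: FV = PMT × ((1 + r)^n − 1) / r
Monthly rate r = 0.1068/12 = 0.0089, n = 289
FV = $790.00 × ((1 + 0.1068/12)^289 − 1) / (0.1068/12)
FV = $790.00 × 1342.152291
FV = $1,060,300.31

FV = PMT × ((1+r)^n - 1)/r = $1,060,300.31


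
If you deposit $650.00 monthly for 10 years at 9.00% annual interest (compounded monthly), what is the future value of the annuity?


Future value of an ordinary annuity: FV = PMT × ((1 + r)^n − 1) / r
Monthly rate r = 0.09/12 = 0.0075, n = 120
FV = $650.00 × ((1 + 0.09/12)^120 − 1) / (0.09/12)
FV = $650.00 × 193.514277
FV = $125,784.28

FV = PMT × ((1+r)^n - 1)/r = $125,784.28


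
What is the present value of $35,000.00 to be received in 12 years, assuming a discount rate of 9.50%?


Present value formula: PV = FV / (1 + r)^t
PV = $35,000.00 / (1 + 0.095)^12
PV = $35,000.00 / 2.971457
PV = $11,778.73

PV = FV / (1 + r)^t = $11,778.73


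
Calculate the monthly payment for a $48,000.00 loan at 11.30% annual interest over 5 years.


Loan payment formula: PMT = PV × r / (1 − (1 + r)^(−n))
Monthly rate r = 0.113/12 ≈ 0.00941667, n = 60 months
Denominator: 1 − (1 + 0.113/12)^(−60) = 0.430135
PMT = $48,000.00 × (0.113/12) / 0.430135
PMT = $1,050.83 per month

PMT = PV × r / (1-(1+r)^(-n)) = $1,050.83/month


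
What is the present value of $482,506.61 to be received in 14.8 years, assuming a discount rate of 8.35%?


Present value formula: PV = FV / (1 + r)^t
PV = $482,506.61 / (1 + 0.0835)^14.8
PV = $482,506.61 / 3.276936
PV = $147,243.22

PV = FV / (1 + r)^t = $147,243.22


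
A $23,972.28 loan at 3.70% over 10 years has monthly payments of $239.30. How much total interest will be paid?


Total paid over the life of the loan = PMT × n.
Total paid = $239.30 × 120 = $28,716.00
Total interest = total paid − principal = $28,716.00 − $23,972.28 = $4,743.72

Total interest = (PMT × n) - PV = $4,743.72


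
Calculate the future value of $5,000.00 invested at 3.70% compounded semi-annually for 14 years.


Compound interest formula: A = P(1 + r/n)^(nt)
A = $5,000.00 × (1 + 0.037/2)^(2 × 14)
Growth factor: (1 + 0.037/2)^28 = 1.670740
A = $5,000.00 × 1.670740
A = $8,353.70

A = P(1 + r/n)^(nt) = $8,353.70


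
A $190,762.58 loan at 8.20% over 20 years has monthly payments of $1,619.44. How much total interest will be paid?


Total paid over the life of the loan = PMT × n.
Total paid = $1,619.44 × 240 = $388,665.60
Total interest = total paid − principal = $388,665.60 − $190,762.58 = $197,903.02

Total interest = (PMT × n) - PV = $197,903.02


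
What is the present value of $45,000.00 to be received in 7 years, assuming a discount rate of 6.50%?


Present value formula: PV = FV / (1 + r)^t
PV = $45,000.00 / (1 + 0.065)^7
PV = $45,000.00 / 1.5539865
PV = $28,957.78

PV = FV / (1 + r)^t = $28,957.78


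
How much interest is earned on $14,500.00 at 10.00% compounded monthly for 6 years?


Compound interest earned = final amount − principal.
A = P(1 + r/n)^(nt) = $14,500.00 × (1 + 0.1/12)^(12 × 6) = $26,355.12
Interest = A − P = $26,355.12 − $14,500.00 = $11,855.12

Interest = A - P = $11,855.12


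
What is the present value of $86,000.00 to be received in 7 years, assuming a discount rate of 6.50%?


Present value formula: PV = FV / (1 + r)^t
PV = $86,000.00 / (1 + 0.065)^7
PV = $86,000.00 / 1.55398655
PV = $55,341.53

PV = FV / (1 + r)^t = $55,341.53


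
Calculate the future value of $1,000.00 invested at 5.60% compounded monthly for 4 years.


Compound interest formula: A = P(1 + r/n)^(nt)
A = $1,000.00 × (1 + 0.056/12)^(12 × 4)
Growth factor: (1 + 0.056/12)^48 = 1.250419
A = $1,000.00 × 1.250419
A = $1,250.42

A = P(1 + r/n)^(nt) = $1,250.42


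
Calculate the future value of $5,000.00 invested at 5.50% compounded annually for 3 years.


Compound interest formula: A = P(1 + r/n)^(nt)
A = $5,000.00 × (1 + 0.055/1)^(1 × 3)
Growth factor: (1 + 0.055/1)^3 = 1.1742414
A = $5,000.00 × 1.1742414
A = $5,871.21

A = P(1 + r/n)^(nt) = $5,871.21


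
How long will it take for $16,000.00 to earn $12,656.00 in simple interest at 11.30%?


Rearrange the simple interest formula for t:
I = P × r × t  ⇒  t = I / (P × r)
t = $12,656.00 / ($16,000.00 × 0.113)
t = 7

t = I/(P×r) = 7 years


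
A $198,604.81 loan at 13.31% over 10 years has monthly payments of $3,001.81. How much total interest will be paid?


Total paid over the life of the loan = PMT × n.
Total paid = $3,001.81 × 120 = $360,217.20
Total interest = total paid − principal = $360,217.20 − $198,604.81 = $161,612.39

Total interest = (PMT × n) - PV = $161,612.39


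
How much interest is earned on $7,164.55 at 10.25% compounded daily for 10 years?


Compound interest earned = final amount − principal.
A = P(1 + r/n)^(nt) = $7,164.55 × (1 + 0.1025/365)^(365 × 10) = $19,965.41
Interest = A − P = $19,965.41 − $7,164.55 = $12,800.86

Interest = A - P = $12,800.86


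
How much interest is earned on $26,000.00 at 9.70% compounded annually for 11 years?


Compound interest earned = final amount − principal.
A = P(1 + r/n)^(nt) = $26,000.00 × (1 + 0.097/1)^(1 × 11) = $71,985.70
Interest = A − P = $71,985.70 − $26,000.00 = $45,985.70

Interest = A - P = $45,985.70


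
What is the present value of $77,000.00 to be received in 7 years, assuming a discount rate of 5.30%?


Present value formula: PV = FV / (1 + r)^t
PV = $77,000.00 / (1 + 0.053)^7
PV = $77,000.00 / 1.435485
PV = $53,640.41

PV = FV / (1 + r)^t = $53,640.41


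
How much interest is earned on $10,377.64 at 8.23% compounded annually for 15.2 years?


Compound interest earned = final amount − principal.
A = P(1 + r/n)^(nt) = $10,377.64 × (1 + 0.0823/1)^(1 × 15.2) = $34,528.92
Interest = A − P = $34,528.92 − $10,377.64 = $24,151.28

Interest = A - P = $24,151.28


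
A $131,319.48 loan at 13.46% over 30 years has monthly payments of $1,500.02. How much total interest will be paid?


Total paid over the life of the loan = PMT × n.
Total paid = $1,500.02 × 360 = $540,007.20
Total interest = total paid − principal = $540,007.20 − $131,319.48 = $408,687.72

Total interest = (PMT × n) - PV = $408,687.72


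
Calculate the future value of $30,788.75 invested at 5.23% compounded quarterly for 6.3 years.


Compound interest formula: A = P(1 + r/n)^(nt)
A = $30,788.75 × (1 + 0.0523/4)^(4 × 6.3)
Growth factor: (1 + 0.0523/4)^25.2 = 1.3872933
A = $30,788.75 × 1.3872933
A = $42,713.03

A = P(1 + r/n)^(nt) = $42,713.03


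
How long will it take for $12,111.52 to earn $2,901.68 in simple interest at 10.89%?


Rearrange the simple interest formula for t:
I = P × r × t  ⇒  t = I / (P × r)
t = $2,901.68 / ($12,111.52 × 0.1089)
t = 2.2

t = I/(P×r) = 2.2 years


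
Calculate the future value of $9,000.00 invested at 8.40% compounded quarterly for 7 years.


Compound interest formula: A = P(1 + r/n)^(nt)
A = $9,000.00 × (1 + 0.084/4)^(4 × 7)
Growth factor: (1 + 0.084/4)^28 = 1.78945499
A = $9,000.00 × 1.78945499
A = $16,105.09

A = P(1 + r/n)^(nt) = $16,105.09


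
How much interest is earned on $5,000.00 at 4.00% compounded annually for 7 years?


Compound interest earned = final amount − principal.
A = P(1 + r/n)^(nt) = $5,000.00 × (1 + 0.04/1)^(1 × 7) = $6,579.66
Interest = A − P = $6,579.66 − $5,000.00 = $1,579.66

Interest = A - P = $1,579.66


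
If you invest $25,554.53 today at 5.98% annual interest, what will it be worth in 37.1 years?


Future value formula: FV = PV × (1 + r)^t
FV = $25,554.53 × (1 + 0.0598)^37.1
FV = $25,554.53 × 8.6259563
FV = $220,432.26

FV = PV × (1 + r)^t = $220,432.26


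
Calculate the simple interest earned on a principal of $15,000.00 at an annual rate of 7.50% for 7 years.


Simple interest formula: I = P × r × t
I = $15,000.00 × 0.075 × 7
I = $7,875.00

I = P × r × t = $7,875.00


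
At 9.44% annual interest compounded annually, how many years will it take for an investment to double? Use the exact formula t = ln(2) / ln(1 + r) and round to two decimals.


Doubling condition: (1 + r)^t = 2
Take ln of both sides: t × ln(1 + r) = ln(2)
t = ln(2) / ln(1 + r)
t = 0.693147 / 0.090206
t = 7.68

t = ln(2) / ln(1 + r) = 7.68 years


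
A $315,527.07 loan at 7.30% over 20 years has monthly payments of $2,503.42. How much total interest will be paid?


Total paid over the life of the loan = PMT × n.
Total paid = $2,503.42 × 240 = $600,820.80
Total interest = total paid − principal = $600,820.80 − $315,527.07 = $285,293.73

Total interest = (PMT × n) - PV = $285,293.73


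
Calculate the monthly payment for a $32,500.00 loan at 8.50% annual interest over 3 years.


Loan payment formula: PMT = PV × r / (1 − (1 + r)^(−n))
Monthly rate r = 0.085/12 ≈ 0.00708333, n = 36 months
Denominator: 1 − (1 + 0.085/12)^(−36) = 0.224387
PMT = $32,500.00 × (0.085/12) / 0.224387
PMT = $1,025.94 per month

PMT = PV × r / (1-(1+r)^(-n)) = $1,025.94/month


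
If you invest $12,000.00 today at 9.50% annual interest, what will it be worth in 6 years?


Future value formula: FV = PV × (1 + r)^t
FV = $12,000.00 × (1 + 0.095)^6
FV = $12,000.00 × 1.7237914
FV = $20,685.50

FV = PV × (1 + r)^t = $20,685.50


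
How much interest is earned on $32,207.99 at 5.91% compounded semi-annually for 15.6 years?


Compound interest earned = final amount − principal.
A = P(1 + r/n)^(nt) = $32,207.99 × (1 + 0.0591/2)^(2 × 15.6) = $79,903.14
Interest = A − P = $79,903.14 − $32,207.99 = $47,695.15

Interest = A - P = $47,695.15


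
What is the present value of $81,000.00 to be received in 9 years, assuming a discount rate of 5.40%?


Present value formula: PV = FV / (1 + r)^t
PV = $81,000.00 / (1 + 0.054)^9
PV = $81,000.00 / 1.6053343
PV = $50,456.78

PV = FV / (1 + r)^t = $50,456.78


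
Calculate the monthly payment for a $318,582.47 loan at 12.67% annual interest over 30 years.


Loan payment formula: PMT = PV × r / (1 − (1 + r)^(−n))
Monthly rate r = 0.1267/12 ≈ 0.01055833, n = 360 months
Denominator: 1 − (1 + 0.1267/12)^(−360) = 0.9772018
PMT = $318,582.47 × (0.1267/12) / 0.9772018
PMT = $3,442.18 per month

PMT = PV × r / (1-(1+r)^(-n)) = $3,442.18/month


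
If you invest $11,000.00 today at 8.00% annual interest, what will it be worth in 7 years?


Future value formula: FV = PV × (1 + r)^t
FV = $11,000.00 × (1 + 0.08)^7
FV = $11,000.00 × 1.7138243
FV = $18,852.07

FV = PV × (1 + r)^t = $18,852.07


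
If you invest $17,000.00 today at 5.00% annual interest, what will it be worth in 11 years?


Future value formula: FV = PV × (1 + r)^t
FV = $17,000.00 × (1 + 0.05)^11
FV = $17,000.00 × 1.7103394
FV = $29,075.77

FV = PV × (1 + r)^t = $29,075.77


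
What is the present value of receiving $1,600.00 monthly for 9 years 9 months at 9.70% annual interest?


Present value of an ordinary annuity: PV = PMT × (1 − (1 + r)^(−n)) / r
Monthly rate r = 0.097/12 ≈ 0.00808333, n = 117
PV = $1,600.00 × (1 − (1 + 0.097/12)^(−117)) / (0.097/12)
PV = $1,600.00 × 75.480296
PV = $120,768.47

PV = PMT × (1-(1+r)^(-n))/r = $120,768.47


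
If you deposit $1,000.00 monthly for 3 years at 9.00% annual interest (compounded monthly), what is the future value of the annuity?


Future value of an ordinary annuity: FV = PMT × ((1 + r)^n − 1) / r
Monthly rate r = 0.09/12 = 0.0075, n = 36
FV = $1,000.00 × ((1 + 0.09/12)^36 − 1) / (0.09/12)
FV = $1,000.00 × 41.152716
FV = $41,152.72

FV = PMT × ((1+r)^n - 1)/r = $41,152.72


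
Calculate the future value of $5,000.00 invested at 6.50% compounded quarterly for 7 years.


Compound interest formula: A = P(1 + r/n)^(nt)
A = $5,000.00 × (1 + 0.065/4)^(4 × 7)
Growth factor: (1 + 0.065/4)^28 = 1.5704194
A = $5,000.00 × 1.5704194
A = $7,852.10

A = P(1 + r/n)^(nt) = $7,852.10


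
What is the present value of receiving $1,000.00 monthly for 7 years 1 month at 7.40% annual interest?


Present value of an ordinary annuity: PV = PMT × (1 − (1 + r)^(−n)) / r
Monthly rate r = 0.074/12 ≈ 0.00616667, n = 85
PV = $1,000.00 × (1 − (1 + 0.074/12)^(−85)) / (0.074/12)
PV = $1,000.00 × 65.999636
PV = $65,999.64

PV = PMT × (1-(1+r)^(-n))/r = $65,999.64


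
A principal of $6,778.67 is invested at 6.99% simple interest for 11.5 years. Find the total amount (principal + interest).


Total amount formula: A = P(1 + rt) = P + P·r·t
Interest: I = P × r × t = $6,778.67 × 0.0699 × 11.5 = $5,449.03
A = P + I = $6,778.67 + $5,449.03 = $12,227.70

A = P + I = P(1 + rt) = $12,227.70


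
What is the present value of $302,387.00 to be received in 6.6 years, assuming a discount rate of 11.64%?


Present value formula: PV = FV / (1 + r)^t
PV = $302,387.00 / (1 + 0.1164)^6.6
PV = $302,387.00 / 2.0682873
PV = $146,201.64

PV = FV / (1 + r)^t = $146,201.64


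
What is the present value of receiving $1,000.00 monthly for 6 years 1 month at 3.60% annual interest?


Present value of an ordinary annuity: PV = PMT × (1 − (1 + r)^(−n)) / r
Monthly rate r = 0.036/12 = 0.003, n = 73
PV = $1,000.00 × (1 − (1 + 0.036/12)^(−73)) / (0.036/12)
PV = $1,000.00 × 65.4716247
PV = $65,471.62

PV = PMT × (1-(1+r)^(-n))/r = $65,471.62


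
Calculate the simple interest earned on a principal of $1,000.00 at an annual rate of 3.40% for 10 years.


Simple interest formula: I = P × r × t
I = $1,000.00 × 0.034 × 10
I = $340.00

I = P × r × t = $340.00


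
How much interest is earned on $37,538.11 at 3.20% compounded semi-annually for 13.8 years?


Compound interest earned = final amount − principal.
A = P(1 + r/n)^(nt) = $37,538.11 × (1 + 0.032/2)^(2 × 13.8) = $58,175.31
Interest = A − P = $58,175.31 − $37,538.11 = $20,637.20

Interest = A - P = $20,637.20


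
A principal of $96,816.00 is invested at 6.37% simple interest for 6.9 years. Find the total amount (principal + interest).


Total amount formula: A = P(1 + rt) = P + P·r·t
Interest: I = P × r × t = $96,816.00 × 0.0637 × 6.9 = $42,553.54
A = P + I = $96,816.00 + $42,553.54 = $139,369.54

A = P + I = P(1 + rt) = $139,369.54


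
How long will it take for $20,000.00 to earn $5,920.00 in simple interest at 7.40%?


Rearrange the simple interest formula for t:
I = P × r × t  ⇒  t = I / (P × r)
t = $5,920.00 / ($20,000.00 × 0.074)
t = 4

t = I/(P×r) = 4 years


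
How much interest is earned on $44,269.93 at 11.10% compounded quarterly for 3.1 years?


Compound interest earned = final amount − principal.
A = P(1 + r/n)^(nt) = $44,269.93 × (1 + 0.111/4)^(4 × 3.1) = $62,160.38
Interest = A − P = $62,160.38 − $44,269.93 = $17,890.45

Interest = A - P = $17,890.45


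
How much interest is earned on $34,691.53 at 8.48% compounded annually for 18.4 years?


Compound interest earned = final amount − principal.
A = P(1 + r/n)^(nt) = $34,691.53 × (1 + 0.0848/1)^(1 × 18.4) = $155,116.32
Interest = A − P = $155,116.32 − $34,691.53 = $120,424.79

Interest = A - P = $120,424.79


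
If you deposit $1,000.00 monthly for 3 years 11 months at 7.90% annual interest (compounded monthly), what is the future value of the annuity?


Future value of an ordinary annuity: FV = PMT × ((1 + r)^n − 1) / r
Monthly rate r = 0.079/12 ≈ 0.00658333, n = 47
FV = $1,000.00 × ((1 + 0.079/12)^47 − 1) / (0.079/12)
FV = $1,000.00 × 54.873257
FV = $54,873.26

FV = PMT × ((1+r)^n - 1)/r = $54,873.26


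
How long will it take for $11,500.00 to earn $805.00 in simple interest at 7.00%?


Rearrange the simple interest formula for t:
I = P × r × t  ⇒  t = I / (P × r)
t = $805.00 / ($11,500.00 × 0.07)
t = 1

t = I/(P×r) = 1 year


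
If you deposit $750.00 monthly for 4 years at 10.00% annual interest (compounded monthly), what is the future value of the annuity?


Future value of an ordinary annuity: FV = PMT × ((1 + r)^n − 1) / r
Monthly rate r = 0.1/12 ≈ 0.00833333, n = 48
FV = $750.00 × ((1 + 0.1/12)^48 − 1) / (0.1/12)
FV = $750.00 × 58.722492
FV = $44,041.87

FV = PMT × ((1+r)^n - 1)/r = $44,041.87


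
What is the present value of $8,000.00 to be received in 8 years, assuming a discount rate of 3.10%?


Present value formula: PV = FV / (1 + r)^t
PV = $8,000.00 / (1 + 0.031)^8
PV = $8,000.00 / 1.2766426
PV = $6,266.44

PV = FV / (1 + r)^t = $6,266.44


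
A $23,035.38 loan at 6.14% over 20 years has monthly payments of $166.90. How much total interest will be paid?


Total paid over the life of the loan = PMT × n.
Total paid = $166.90 × 240 = $40,056.00
Total interest = total paid − principal = $40,056.00 − $23,035.38 = $17,020.62

Total interest = (PMT × n) - PV = $17,020.62


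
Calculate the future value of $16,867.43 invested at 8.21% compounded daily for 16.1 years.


Compound interest formula: A = P(1 + r/n)^(nt)
A = $16,867.43 × (1 + 0.0821/365)^(365 × 16.1)
Growth factor: (1 + 0.0821/365)^5876.5 = 3.749646
A = $16,867.43 × 3.749646
A = $63,246.89

A = P(1 + r/n)^(nt) = $63,246.89


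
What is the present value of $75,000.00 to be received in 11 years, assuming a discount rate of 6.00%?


Present value formula: PV = FV / (1 + r)^t
PV = $75,000.00 / (1 + 0.06)^11
PV = $75,000.00 / 1.898299
PV = $39,509.06

PV = FV / (1 + r)^t = $39,509.06


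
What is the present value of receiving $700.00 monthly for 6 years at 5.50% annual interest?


Present value of an ordinary annuity: PV = PMT × (1 − (1 + r)^(−n)) / r
Monthly rate r = 0.055/12 ≈ 0.00458333, n = 72
PV = $700.00 × (1 − (1 + 0.055/12)^(−72)) / (0.055/12)
PV = $700.00 × 61.207425
PV = $42,845.20

PV = PMT × (1-(1+r)^(-n))/r = $42,845.20


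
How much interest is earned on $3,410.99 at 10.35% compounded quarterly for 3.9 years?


Compound interest earned = final amount − principal.
A = P(1 + r/n)^(nt) = $3,410.99 × (1 + 0.1035/4)^(4 × 3.9) = $5,081.05
Interest = A − P = $5,081.05 − $3,410.99 = $1,670.06

Interest = A - P = $1,670.06


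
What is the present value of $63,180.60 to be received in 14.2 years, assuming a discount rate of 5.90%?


Present value formula: PV = FV / (1 + r)^t
PV = $63,180.60 / (1 + 0.059)^14.2
PV = $63,180.60 / 2.256954
PV = $27,993.75

PV = FV / (1 + r)^t = $27,993.75


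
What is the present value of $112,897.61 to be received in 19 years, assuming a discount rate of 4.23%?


Present value formula: PV = FV / (1 + r)^t
PV = $112,897.61 / (1 + 0.0423)^19
PV = $112,897.61 / 2.1971617
PV = $51,383.39

PV = FV / (1 + r)^t = $51,383.39


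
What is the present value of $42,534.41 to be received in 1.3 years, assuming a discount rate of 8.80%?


Present value formula: PV = FV / (1 + r)^t
PV = $42,534.41 / (1 + 0.088)^1.3
PV = $42,534.41 / 1.1158802
PV = $38,117.36

PV = FV / (1 + r)^t = $38,117.36


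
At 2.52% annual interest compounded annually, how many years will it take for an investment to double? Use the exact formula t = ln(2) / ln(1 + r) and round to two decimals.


Doubling condition: (1 + r)^t = 2
Take ln of both sides: t × ln(1 + r) = ln(2)
t = ln(2) / ln(1 + r)
t = 0.693147 / 0.024888
t = 27.85

t = ln(2) / ln(1 + r) = 27.85 years


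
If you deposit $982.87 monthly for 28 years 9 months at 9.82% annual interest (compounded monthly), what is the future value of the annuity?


Future value of an ordinary annuity: FV = PMT × ((1 + r)^n − 1) / r
Monthly rate r = 0.0982/12 ≈ 0.00818333, n = 345
FV = $982.87 × ((1 + 0.0982/12)^345 − 1) / (0.0982/12)
FV = $982.87 × 1911.1028163
FV = $1,878,365.63

FV = PMT × ((1+r)^n - 1)/r = $1,878,365.63


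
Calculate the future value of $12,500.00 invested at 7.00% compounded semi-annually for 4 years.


Compound interest formula: A = P(1 + r/n)^(nt)
A = $12,500.00 × (1 + 0.07/2)^(2 × 4)
Growth factor: (1 + 0.07/2)^8 = 1.316809
A = $12,500.00 × 1.316809
A = $16,460.11

A = P(1 + r/n)^(nt) = $16,460.11


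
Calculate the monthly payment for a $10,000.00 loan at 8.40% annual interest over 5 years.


Loan payment formula: PMT = PV × r / (1 − (1 + r)^(−n))
Monthly rate r = 0.084/12 = 0.007, n = 60 months
Denominator: 1 − (1 + 0.084/12)^(−60) = 0.341991
PMT = $10,000.00 × (0.084/12) / 0.341991
PMT = $204.68 per month

PMT = PV × r / (1-(1+r)^(-n)) = $204.68/month


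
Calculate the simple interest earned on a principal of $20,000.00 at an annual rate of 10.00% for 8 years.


Simple interest formula: I = P × r × t
I = $20,000.00 × 0.1 × 8
I = $16,000.00

I = P × r × t = $16,000.00


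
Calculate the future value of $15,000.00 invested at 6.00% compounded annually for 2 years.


Compound interest formula: A = P(1 + r/n)^(nt)
A = $15,000.00 × (1 + 0.06/1)^(1 × 2)
Growth factor: (1 + 0.06/1)^2 = 1.123600
A = $15,000.00 × 1.123600
A = $16,854.00

A = P(1 + r/n)^(nt) = $16,854.00


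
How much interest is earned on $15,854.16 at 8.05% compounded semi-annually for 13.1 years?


Compound interest earned = final amount − principal.
A = P(1 + r/n)^(nt) = $15,854.16 × (1 + 0.0805/2)^(2 × 13.1) = $44,581.19
Interest = A − P = $44,581.19 − $15,854.16 = $28,727.03

Interest = A - P = $28,727.03


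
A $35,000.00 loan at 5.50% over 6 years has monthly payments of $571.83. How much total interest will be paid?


Total paid over the life of the loan = PMT × n.
Total paid = $571.83 × 72 = $41,171.76
Total interest = total paid − principal = $41,171.76 − $35,000.00 = $6,171.76

Total interest = (PMT × n) - PV = $6,171.76


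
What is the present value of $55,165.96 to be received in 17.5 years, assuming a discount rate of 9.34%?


Present value formula: PV = FV / (1 + r)^t
PV = $55,165.96 / (1 + 0.0934)^17.5
PV = $55,165.96 / 4.771267
PV = $11,562.12

PV = FV / (1 + r)^t = $11,562.12


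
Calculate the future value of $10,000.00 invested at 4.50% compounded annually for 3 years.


Compound interest formula: A = P(1 + r/n)^(nt)
A = $10,000.00 × (1 + 0.045/1)^(1 × 3)
Growth factor: (1 + 0.045/1)^3 = 1.141166
A = $10,000.00 × 1.141166
A = $11,411.66

A = P(1 + r/n)^(nt) = $11,411.66


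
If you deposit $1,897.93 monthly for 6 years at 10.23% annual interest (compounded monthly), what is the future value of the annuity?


Future value of an ordinary annuity: FV = PMT × ((1 + r)^n − 1) / r
Monthly rate r = 0.1023/12 = 0.008525, n = 72
FV = $1,897.93 × ((1 + 0.1023/12)^72 − 1) / (0.1023/12)
FV = $1,897.93 × 98.843213
FV = $187,597.50

FV = PMT × ((1+r)^n - 1)/r = $187,597.50
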